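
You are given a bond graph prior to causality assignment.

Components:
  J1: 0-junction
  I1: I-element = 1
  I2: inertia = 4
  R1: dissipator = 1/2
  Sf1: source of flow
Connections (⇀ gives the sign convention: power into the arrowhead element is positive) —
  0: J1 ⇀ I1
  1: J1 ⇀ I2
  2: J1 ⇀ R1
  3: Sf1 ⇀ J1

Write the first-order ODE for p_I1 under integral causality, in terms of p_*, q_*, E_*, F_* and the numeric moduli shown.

dp_I1/dt = F_Sf1/2 - p_I1/2 - p_I2/8

bond 3 stroke at Sf1  (source Sf1 imposes f)
bond 0 stroke at I1  (prefer integral on I1)
bond 1 stroke at I2  (I2 outputs flow p/I2)
bond 2 stroke at J1  (J1: last free bond brings effort in)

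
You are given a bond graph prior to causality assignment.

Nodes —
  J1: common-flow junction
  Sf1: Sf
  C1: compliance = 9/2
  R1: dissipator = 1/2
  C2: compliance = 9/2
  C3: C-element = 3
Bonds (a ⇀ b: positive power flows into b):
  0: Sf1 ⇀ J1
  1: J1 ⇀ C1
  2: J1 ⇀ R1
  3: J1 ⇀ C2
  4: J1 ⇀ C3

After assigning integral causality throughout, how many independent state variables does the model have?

3  (C1, C2, C3 all integral)

β0 stroke→Sf1  (Sf1: flow source, stroke at near end)
β1 stroke→J1  (common-f at J1 fixed by 0)
β2 stroke→J1  (1-jn J1 has f-setter on 0)
β3 stroke→J1  (common-f at J1 fixed by 0)
β4 stroke→J1  (common-f at J1 fixed by 0)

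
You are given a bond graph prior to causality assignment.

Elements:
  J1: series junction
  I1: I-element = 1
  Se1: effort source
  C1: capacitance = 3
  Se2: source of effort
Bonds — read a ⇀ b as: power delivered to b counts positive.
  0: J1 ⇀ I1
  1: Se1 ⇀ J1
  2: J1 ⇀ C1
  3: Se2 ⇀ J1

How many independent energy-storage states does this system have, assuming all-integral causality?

2  (C1, I1 all integral)

bond 1 →J1  (Se1 (Se) sets effort on bond)
bond 3 →J1  (Se2 (Se) sets effort on bond)
bond 0 →I1  (I1 integral (f out))
bond 2 →J1  (J1: bond 0 brought flow, rest push out)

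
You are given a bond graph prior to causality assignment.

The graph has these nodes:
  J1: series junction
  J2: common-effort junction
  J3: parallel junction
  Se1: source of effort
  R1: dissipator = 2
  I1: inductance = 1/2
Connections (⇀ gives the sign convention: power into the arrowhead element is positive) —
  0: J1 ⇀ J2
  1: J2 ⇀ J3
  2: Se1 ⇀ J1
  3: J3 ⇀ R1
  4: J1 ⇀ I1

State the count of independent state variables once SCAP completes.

bond 2 stroke→J1  (source Se1 imposes e)
bond 4 stroke→I1  (I1 integral (f out))
bond 0 stroke→J1  (common-f at J1 fixed by 4)
bond 1 stroke→J2  (only one effort-in slot at J2)
bond 3 stroke→J3  (closing 0-jn rule on J3)

1  (I1 all integral)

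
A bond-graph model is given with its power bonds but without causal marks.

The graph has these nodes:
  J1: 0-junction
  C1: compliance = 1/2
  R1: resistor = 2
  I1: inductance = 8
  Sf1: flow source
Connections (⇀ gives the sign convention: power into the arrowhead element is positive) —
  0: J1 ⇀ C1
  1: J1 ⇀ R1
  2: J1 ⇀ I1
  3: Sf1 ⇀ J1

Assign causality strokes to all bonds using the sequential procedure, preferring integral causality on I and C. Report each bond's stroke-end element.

b3 stroke→Sf1  (Sf1: flow source, stroke at near end)
b0 stroke→J1  (C1 outputs effort q/C1)
b1 stroke→R1  (J1: bond 0 brought effort, rest push out)
b2 stroke→I1  (0-jn J1 has e-setter on 0)

b0 |J1
b1 |R1
b2 |I1
b3 |Sf1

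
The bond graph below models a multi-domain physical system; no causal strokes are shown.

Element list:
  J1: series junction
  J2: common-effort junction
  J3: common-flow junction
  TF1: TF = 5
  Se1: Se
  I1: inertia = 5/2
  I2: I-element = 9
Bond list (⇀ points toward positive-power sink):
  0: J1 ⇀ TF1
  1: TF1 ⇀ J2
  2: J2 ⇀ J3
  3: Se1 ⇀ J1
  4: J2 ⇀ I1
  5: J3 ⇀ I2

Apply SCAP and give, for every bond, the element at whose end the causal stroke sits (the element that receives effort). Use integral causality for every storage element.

b3 →J1  (Se1 (Se) sets effort on bond)
b0 →TF1  (J1 needs exactly one f-in)
b1 →J2  (through TF1, causality passes straight; one stroke at TF1)
b2 →J3  (J2: bond 1 brought effort, rest push out)
b4 →I1  (common-e at J2 fixed by 1)
b5 →I2  (J3 needs exactly one f-in)

#0 stroke→TF1
#1 stroke→J2
#2 stroke→J3
#3 stroke→J1
#4 stroke→I1
#5 stroke→I2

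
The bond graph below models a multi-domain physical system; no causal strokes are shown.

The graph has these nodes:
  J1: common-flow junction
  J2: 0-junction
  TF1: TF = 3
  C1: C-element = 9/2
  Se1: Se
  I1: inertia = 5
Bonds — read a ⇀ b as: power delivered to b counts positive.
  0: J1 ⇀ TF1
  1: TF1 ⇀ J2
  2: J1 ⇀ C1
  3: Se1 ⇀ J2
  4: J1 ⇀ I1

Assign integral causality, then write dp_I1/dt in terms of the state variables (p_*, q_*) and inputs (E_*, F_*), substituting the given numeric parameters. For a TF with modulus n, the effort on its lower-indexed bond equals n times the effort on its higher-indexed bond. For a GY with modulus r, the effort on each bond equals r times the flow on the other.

dp_I1/dt = -3*E_Se1 - 2*q_C1/9

β3 stroke→J2  (Se1 (Se) sets effort on bond)
β1 stroke→TF1  (common-e at J2 fixed by 3)
β0 stroke→J1  (TF TF1: opposite of bond 1)
β2 stroke→J1  (C1 outputs effort q/C1)
β4 stroke→I1  (J1: last free bond brings flow in)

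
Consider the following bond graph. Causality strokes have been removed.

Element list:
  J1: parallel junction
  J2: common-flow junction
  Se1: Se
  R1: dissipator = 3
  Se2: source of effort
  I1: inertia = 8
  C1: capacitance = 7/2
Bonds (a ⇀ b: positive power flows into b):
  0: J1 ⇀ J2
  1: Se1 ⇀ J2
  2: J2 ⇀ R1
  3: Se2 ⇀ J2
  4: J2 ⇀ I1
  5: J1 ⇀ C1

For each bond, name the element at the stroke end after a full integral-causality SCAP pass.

β1 stroke→J2  (Se1 (Se) sets effort on bond)
β3 stroke→J2  (Se2 (Se) sets effort on bond)
β4 stroke→I1  (I1 outputs flow p/I1)
β0 stroke→J2  (J2: bond 4 brought flow, rest push out)
β2 stroke→J2  (J2 flow already set via bond 4)
β5 stroke→J1  (J1: last free bond brings effort in)

b0 →J2
b1 →J2
b2 →J2
b3 →J2
b4 →I1
b5 →J1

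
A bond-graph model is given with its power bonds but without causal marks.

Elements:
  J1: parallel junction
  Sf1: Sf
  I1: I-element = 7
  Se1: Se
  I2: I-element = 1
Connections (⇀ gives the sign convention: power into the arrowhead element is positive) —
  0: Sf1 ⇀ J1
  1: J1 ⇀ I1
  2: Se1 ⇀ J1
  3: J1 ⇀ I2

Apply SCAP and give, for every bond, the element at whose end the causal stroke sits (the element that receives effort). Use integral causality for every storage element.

β0 stroke→Sf1  (Sf1 (Sf) sets flow on bond)
β2 stroke→J1  (Se1: effort source, stroke at far end)
β1 stroke→I1  (J1: bond 2 brought effort, rest push out)
β3 stroke→I2  (common-e at J1 fixed by 2)

#0 |Sf1
#1 |I1
#2 |J1
#3 |I2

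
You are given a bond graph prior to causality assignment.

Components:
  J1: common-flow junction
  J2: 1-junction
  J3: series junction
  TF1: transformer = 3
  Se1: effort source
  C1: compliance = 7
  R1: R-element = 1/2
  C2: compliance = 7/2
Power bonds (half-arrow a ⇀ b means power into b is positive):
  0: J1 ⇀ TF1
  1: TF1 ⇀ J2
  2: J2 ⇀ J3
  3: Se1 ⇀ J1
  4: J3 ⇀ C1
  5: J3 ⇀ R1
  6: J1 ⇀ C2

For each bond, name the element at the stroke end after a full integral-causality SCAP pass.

#3 |J1  (Se1: effort source, stroke at far end)
#4 |J3  (C1: C, integral causality)
#6 |J1  (C2: C, integral causality)
#0 |TF1  (J1 needs exactly one f-in)
#1 |J2  (TF1 one-in-one-out from 0)
#2 |J3  (closing 1-jn rule on J2)
#5 |R1  (only one flow-in slot at J3)

#0 →TF1
#1 →J2
#2 →J3
#3 →J1
#4 →J3
#5 →R1
#6 →J1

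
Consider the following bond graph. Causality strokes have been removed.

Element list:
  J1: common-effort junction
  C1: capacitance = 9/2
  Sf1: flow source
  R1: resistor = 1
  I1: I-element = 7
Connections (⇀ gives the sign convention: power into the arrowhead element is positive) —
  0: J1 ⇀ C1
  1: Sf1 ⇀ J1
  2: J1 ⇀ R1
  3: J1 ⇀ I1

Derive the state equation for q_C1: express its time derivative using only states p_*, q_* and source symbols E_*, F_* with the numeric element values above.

dq_C1/dt = F_Sf1 - p_I1/7 - 2*q_C1/9

bond 1 →Sf1  (Sf1 fixes flow; stroke at Sf1)
bond 0 →J1  (C1: C, integral causality)
bond 2 →R1  (0-jn J1 has e-setter on 0)
bond 3 →I1  (common-e at J1 fixed by 0)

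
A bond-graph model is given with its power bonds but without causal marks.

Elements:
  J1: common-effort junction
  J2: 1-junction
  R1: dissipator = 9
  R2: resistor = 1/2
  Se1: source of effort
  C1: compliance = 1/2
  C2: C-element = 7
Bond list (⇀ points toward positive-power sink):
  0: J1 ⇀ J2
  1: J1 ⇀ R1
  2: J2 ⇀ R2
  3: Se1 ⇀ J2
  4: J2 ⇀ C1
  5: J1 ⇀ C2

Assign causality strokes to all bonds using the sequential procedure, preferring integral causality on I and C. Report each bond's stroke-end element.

#3 |J2  (Se1 (Se) sets effort on bond)
#4 |J2  (C1: C, integral causality)
#5 |J1  (C2 outputs effort q/C2)
#0 |J2  (J1 effort already set via bond 5)
#1 |R1  (J1 effort already set via bond 5)
#2 |R2  (only one flow-in slot at J2)

bond 0 stroke at J2
bond 1 stroke at R1
bond 2 stroke at R2
bond 3 stroke at J2
bond 4 stroke at J2
bond 5 stroke at J1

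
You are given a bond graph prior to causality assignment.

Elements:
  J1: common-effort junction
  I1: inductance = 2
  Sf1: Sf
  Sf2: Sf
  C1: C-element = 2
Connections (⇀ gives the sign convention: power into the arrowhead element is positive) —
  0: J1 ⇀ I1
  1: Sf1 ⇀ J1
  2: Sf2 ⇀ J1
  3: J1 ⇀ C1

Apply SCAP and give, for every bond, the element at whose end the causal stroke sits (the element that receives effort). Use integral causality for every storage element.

β0 stroke→I1
β1 stroke→Sf1
β2 stroke→Sf2
β3 stroke→J1

b1 stroke→Sf1  (Sf1 (Sf) sets flow on bond)
b2 stroke→Sf2  (source Sf2 imposes f)
b0 stroke→I1  (I1 outputs flow p/I1)
b3 stroke→J1  (J1: last free bond brings effort in)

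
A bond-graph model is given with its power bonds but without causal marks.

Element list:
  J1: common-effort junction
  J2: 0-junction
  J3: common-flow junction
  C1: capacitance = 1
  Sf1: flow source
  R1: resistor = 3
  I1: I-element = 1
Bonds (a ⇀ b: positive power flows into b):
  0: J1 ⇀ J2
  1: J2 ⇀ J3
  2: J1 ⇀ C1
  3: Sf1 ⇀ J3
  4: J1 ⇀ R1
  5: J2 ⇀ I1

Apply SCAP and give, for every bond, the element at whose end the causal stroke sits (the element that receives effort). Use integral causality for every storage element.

bond 3 stroke→Sf1  (Sf1 (Sf) sets flow on bond)
bond 1 stroke→J3  (common-f at J3 fixed by 3)
bond 2 stroke→J1  (C1 outputs effort q/C1)
bond 0 stroke→J2  (J1 effort already set via bond 2)
bond 4 stroke→R1  (J1 effort already set via bond 2)
bond 5 stroke→I1  (common-e at J2 fixed by 0)

#0 stroke at J2
#1 stroke at J3
#2 stroke at J1
#3 stroke at Sf1
#4 stroke at R1
#5 stroke at I1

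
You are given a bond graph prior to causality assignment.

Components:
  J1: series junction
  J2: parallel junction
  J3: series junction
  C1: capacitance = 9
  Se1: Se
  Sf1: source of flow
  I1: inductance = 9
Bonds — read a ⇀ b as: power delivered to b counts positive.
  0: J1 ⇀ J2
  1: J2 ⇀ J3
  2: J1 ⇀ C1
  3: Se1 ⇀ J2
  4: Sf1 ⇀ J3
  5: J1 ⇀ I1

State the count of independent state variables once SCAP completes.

2  (C1, I1 all integral)

b3 →J2  (Se1 (Se) sets effort on bond)
b4 →Sf1  (Sf1: flow source, stroke at near end)
b0 →J1  (0-jn J2 has e-setter on 3)
b1 →J3  (0-jn J2 has e-setter on 3)
b2 →J1  (C1 integral (e out))
b5 →I1  (J1: last free bond brings flow in)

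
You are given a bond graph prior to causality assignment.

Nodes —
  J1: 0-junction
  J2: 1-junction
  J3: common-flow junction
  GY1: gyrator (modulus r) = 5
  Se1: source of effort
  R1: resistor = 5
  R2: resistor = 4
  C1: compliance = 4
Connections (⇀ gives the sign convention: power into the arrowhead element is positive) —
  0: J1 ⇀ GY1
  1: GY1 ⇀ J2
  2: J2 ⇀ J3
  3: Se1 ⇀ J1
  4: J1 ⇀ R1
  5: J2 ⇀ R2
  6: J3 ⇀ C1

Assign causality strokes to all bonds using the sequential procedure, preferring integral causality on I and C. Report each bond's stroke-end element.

#3 →J1  (source Se1 imposes e)
#0 →GY1  (J1: bond 3 brought effort, rest push out)
#4 →R1  (common-e at J1 fixed by 3)
#1 →GY1  (GY GY1: same side as bond 0)
#2 →J2  (common-f at J2 fixed by 1)
#5 →J2  (1-jn J2 has f-setter on 1)
#6 →J3  (1-jn J3 has f-setter on 2)

b0 |GY1
b1 |GY1
b2 |J2
b3 |J1
b4 |R1
b5 |J2
b6 |J3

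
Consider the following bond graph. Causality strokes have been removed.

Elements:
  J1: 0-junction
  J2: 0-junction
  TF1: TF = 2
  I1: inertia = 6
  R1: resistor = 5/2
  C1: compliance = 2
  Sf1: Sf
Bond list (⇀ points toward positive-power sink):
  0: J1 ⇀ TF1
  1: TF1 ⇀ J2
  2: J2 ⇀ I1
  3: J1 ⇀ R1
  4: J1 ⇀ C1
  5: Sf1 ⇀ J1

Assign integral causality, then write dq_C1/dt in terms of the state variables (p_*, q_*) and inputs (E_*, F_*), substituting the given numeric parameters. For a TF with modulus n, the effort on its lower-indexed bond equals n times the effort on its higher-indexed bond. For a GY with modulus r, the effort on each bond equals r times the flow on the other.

b5 |Sf1  (source Sf1 imposes f)
b2 |I1  (prefer integral on I1)
b1 |J2  (J2 needs exactly one e-in)
b0 |TF1  (TF1 one-in-one-out from 1)
b4 |J1  (prefer integral on C1)
b3 |R1  (common-e at J1 fixed by 4)

dq_C1/dt = F_Sf1 - p_I1/12 - q_C1/5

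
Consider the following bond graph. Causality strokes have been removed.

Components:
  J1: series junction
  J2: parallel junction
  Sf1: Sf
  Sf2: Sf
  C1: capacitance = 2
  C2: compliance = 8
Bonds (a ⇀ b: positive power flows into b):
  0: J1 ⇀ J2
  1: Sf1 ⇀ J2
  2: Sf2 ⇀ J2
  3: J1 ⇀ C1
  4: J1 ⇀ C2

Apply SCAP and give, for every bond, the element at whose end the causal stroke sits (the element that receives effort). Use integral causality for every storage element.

β0 |J2
β1 |Sf1
β2 |Sf2
β3 |J1
β4 |J1

b1 →Sf1  (source Sf1 imposes f)
b2 →Sf2  (Sf2 fixes flow; stroke at Sf2)
b0 →J2  (only one effort-in slot at J2)
b3 →J1  (J1 flow already set via bond 0)
b4 →J1  (J1 flow already set via bond 0)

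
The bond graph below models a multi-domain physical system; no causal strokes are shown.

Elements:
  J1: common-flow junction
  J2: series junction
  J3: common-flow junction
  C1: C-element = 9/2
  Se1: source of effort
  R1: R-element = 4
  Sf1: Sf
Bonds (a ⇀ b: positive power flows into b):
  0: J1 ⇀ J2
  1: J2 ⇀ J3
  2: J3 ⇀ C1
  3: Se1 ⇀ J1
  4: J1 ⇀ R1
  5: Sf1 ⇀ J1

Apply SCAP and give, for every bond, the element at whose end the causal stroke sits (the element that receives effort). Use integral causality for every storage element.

#3 →J1  (Se1 fixes effort; stroke away)
#5 →Sf1  (Sf1 (Sf) sets flow on bond)
#0 →J1  (1-jn J1 has f-setter on 5)
#4 →J1  (J1 flow already set via bond 5)
#1 →J2  (common-f at J2 fixed by 0)
#2 →J3  (1-jn J3 has f-setter on 1)

bond 0 |J1
bond 1 |J2
bond 2 |J3
bond 3 |J1
bond 4 |J1
bond 5 |Sf1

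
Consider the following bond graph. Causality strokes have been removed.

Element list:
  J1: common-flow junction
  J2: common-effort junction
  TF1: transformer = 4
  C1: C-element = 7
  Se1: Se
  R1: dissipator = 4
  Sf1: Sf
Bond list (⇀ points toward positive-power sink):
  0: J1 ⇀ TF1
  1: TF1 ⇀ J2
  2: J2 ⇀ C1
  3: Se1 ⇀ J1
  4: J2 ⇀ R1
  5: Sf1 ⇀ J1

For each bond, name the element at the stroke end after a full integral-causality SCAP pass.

β0 →J1
β1 →TF1
β2 →J2
β3 →J1
β4 →R1
β5 →Sf1

bond 3 |J1  (Se1 fixes effort; stroke away)
bond 5 |Sf1  (Sf1: flow source, stroke at near end)
bond 0 |J1  (1-jn J1 has f-setter on 5)
bond 1 |TF1  (through TF1, causality passes straight; one stroke at TF1)
bond 2 |J2  (C1: C, integral causality)
bond 4 |R1  (J2 effort already set via bond 2)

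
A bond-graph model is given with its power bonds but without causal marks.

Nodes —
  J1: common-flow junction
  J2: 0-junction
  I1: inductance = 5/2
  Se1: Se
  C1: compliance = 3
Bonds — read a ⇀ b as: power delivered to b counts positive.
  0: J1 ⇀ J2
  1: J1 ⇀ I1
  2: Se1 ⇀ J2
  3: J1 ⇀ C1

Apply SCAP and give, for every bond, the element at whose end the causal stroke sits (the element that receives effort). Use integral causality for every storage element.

bond 2 stroke at J2  (Se1 fixes effort; stroke away)
bond 0 stroke at J1  (J2: bond 2 brought effort, rest push out)
bond 1 stroke at I1  (I1: I, integral causality)
bond 3 stroke at J1  (J1: bond 1 brought flow, rest push out)

β0 stroke at J1
β1 stroke at I1
β2 stroke at J2
β3 stroke at J1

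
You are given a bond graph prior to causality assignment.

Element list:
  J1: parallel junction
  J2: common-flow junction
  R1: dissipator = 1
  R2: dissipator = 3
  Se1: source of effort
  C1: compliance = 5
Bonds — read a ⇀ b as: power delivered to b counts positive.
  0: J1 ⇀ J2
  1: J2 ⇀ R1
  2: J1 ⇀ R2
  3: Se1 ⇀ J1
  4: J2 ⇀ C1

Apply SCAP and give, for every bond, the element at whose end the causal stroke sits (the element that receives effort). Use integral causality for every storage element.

#0 stroke→J2
#1 stroke→R1
#2 stroke→R2
#3 stroke→J1
#4 stroke→J2

b3 →J1  (Se1 fixes effort; stroke away)
b0 →J2  (J1 effort already set via bond 3)
b2 →R2  (J1 effort already set via bond 3)
b4 →J2  (prefer integral on C1)
b1 →R1  (J2 needs exactly one f-in)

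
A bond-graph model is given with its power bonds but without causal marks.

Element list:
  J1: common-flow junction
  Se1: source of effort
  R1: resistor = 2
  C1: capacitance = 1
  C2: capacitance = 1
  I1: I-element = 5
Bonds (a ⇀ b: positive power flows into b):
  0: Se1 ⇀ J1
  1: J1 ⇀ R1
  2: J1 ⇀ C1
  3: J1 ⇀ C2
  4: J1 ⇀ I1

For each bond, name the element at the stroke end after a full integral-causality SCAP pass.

bond 0 stroke→J1  (Se1 (Se) sets effort on bond)
bond 2 stroke→J1  (C1: C, integral causality)
bond 3 stroke→J1  (C2 outputs effort q/C2)
bond 4 stroke→I1  (I1 integral (f out))
bond 1 stroke→J1  (1-jn J1 has f-setter on 4)

#0 stroke at J1
#1 stroke at J1
#2 stroke at J1
#3 stroke at J1
#4 stroke at I1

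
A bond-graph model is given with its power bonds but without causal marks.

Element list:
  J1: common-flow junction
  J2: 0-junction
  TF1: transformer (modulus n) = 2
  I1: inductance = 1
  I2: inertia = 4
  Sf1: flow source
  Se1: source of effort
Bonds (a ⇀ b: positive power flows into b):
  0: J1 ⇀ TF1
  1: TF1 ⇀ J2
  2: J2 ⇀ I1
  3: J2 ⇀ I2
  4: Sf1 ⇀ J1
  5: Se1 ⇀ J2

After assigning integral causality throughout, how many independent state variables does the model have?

2  (I1, I2 all integral)

bond 4 →Sf1  (Sf1 fixes flow; stroke at Sf1)
bond 5 →J2  (Se1 fixes effort; stroke away)
bond 0 →J1  (J1: bond 4 brought flow, rest push out)
bond 1 →TF1  (J2: bond 5 brought effort, rest push out)
bond 2 →I1  (common-e at J2 fixed by 5)
bond 3 →I2  (0-jn J2 has e-setter on 5)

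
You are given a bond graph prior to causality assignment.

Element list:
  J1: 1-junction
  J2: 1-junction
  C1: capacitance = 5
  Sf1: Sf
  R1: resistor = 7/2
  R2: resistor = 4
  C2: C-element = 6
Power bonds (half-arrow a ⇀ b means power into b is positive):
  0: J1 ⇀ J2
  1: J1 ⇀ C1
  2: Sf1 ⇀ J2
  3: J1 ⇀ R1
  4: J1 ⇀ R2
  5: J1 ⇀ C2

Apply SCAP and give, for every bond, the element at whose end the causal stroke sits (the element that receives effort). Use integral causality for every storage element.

#2 →Sf1  (Sf1: flow source, stroke at near end)
#0 →J2  (1-jn J2 has f-setter on 2)
#1 →J1  (J1: bond 0 brought flow, rest push out)
#3 →J1  (1-jn J1 has f-setter on 0)
#4 →J1  (1-jn J1 has f-setter on 0)
#5 →J1  (1-jn J1 has f-setter on 0)

β0 stroke at J2
β1 stroke at J1
β2 stroke at Sf1
β3 stroke at J1
β4 stroke at J1
β5 stroke at J1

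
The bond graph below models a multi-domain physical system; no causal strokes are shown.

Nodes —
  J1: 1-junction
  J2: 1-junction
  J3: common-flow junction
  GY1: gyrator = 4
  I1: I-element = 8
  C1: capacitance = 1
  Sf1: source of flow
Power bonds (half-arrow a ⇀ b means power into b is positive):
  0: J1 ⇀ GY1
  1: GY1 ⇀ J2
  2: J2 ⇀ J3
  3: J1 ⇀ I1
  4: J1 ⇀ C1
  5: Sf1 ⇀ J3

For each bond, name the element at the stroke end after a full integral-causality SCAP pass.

b0 stroke→J1
b1 stroke→J2
b2 stroke→J3
b3 stroke→I1
b4 stroke→J1
b5 stroke→Sf1

#5 stroke at Sf1  (source Sf1 imposes f)
#2 stroke at J3  (common-f at J3 fixed by 5)
#1 stroke at J2  (J2 flow already set via bond 2)
#0 stroke at J1  (through GY1, causality inverts; strokes same side of GY1)
#3 stroke at I1  (I1 outputs flow p/I1)
#4 stroke at J1  (J1 flow already set via bond 3)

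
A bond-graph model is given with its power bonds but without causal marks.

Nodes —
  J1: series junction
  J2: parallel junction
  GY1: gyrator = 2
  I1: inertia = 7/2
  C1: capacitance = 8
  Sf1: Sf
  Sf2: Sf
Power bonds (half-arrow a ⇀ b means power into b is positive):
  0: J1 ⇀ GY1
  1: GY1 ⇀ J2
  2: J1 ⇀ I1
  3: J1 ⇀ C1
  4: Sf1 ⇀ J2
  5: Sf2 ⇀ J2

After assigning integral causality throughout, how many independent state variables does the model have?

#4 →Sf1  (source Sf1 imposes f)
#5 →Sf2  (Sf2 (Sf) sets flow on bond)
#1 →J2  (J2 needs exactly one e-in)
#0 →J1  (GY GY1: same side as bond 1)
#2 →I1  (I1 outputs flow p/I1)
#3 →J1  (J1 flow already set via bond 2)

2  (C1, I1 all integral)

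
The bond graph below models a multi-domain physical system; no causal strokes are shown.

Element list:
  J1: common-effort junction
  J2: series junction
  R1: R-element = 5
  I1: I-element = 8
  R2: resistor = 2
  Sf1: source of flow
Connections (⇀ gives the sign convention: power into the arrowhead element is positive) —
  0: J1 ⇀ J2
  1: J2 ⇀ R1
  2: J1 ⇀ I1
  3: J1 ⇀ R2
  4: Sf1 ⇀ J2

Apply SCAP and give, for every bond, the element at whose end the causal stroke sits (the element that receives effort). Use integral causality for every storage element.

bond 0 →J2
bond 1 →J2
bond 2 →I1
bond 3 →J1
bond 4 →Sf1

bond 4 |Sf1  (Sf1 (Sf) sets flow on bond)
bond 0 |J2  (common-f at J2 fixed by 4)
bond 1 |J2  (common-f at J2 fixed by 4)
bond 2 |I1  (I1 outputs flow p/I1)
bond 3 |J1  (J1 needs exactly one e-in)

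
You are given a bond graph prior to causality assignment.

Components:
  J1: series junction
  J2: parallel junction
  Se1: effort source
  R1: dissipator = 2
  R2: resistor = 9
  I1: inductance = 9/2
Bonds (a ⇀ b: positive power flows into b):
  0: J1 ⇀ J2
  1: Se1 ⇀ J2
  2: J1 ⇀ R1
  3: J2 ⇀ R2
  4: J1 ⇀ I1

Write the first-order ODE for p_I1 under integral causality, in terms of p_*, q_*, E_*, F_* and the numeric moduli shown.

dp_I1/dt = -E_Se1 - 4*p_I1/9

bond 1 |J2  (Se1 (Se) sets effort on bond)
bond 0 |J1  (J2 effort already set via bond 1)
bond 3 |R2  (common-e at J2 fixed by 1)
bond 4 |I1  (I1 outputs flow p/I1)
bond 2 |J1  (1-jn J1 has f-setter on 4)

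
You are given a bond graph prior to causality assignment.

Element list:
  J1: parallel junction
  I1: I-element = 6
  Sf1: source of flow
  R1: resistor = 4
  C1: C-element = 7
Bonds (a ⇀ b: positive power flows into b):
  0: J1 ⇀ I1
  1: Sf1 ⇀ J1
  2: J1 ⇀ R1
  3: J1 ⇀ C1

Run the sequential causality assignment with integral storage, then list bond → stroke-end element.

#0 stroke at I1
#1 stroke at Sf1
#2 stroke at R1
#3 stroke at J1

β1 stroke at Sf1  (source Sf1 imposes f)
β0 stroke at I1  (I1 integral (f out))
β3 stroke at J1  (prefer integral on C1)
β2 stroke at R1  (J1: bond 3 brought effort, rest push out)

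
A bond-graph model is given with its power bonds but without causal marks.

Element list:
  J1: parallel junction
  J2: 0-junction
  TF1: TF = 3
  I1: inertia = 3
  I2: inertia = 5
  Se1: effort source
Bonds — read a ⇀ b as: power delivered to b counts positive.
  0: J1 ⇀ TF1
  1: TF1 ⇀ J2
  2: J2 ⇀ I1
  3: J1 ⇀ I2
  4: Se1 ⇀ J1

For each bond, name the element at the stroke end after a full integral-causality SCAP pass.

β0 stroke at TF1
β1 stroke at J2
β2 stroke at I1
β3 stroke at I2
β4 stroke at J1

#4 stroke→J1  (source Se1 imposes e)
#0 stroke→TF1  (J1 effort already set via bond 4)
#3 stroke→I2  (J1: bond 4 brought effort, rest push out)
#1 stroke→J2  (TF TF1: opposite of bond 0)
#2 stroke→I1  (common-e at J2 fixed by 1)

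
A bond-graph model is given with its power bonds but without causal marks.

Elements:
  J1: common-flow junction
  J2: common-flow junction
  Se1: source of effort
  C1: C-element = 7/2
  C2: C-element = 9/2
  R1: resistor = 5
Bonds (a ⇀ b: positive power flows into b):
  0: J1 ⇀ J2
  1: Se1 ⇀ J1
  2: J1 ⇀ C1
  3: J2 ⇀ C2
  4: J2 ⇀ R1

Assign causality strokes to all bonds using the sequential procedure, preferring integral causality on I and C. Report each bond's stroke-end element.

bond 1 →J1  (source Se1 imposes e)
bond 2 →J1  (C1 outputs effort q/C1)
bond 0 →J2  (closing 1-jn rule on J1)
bond 3 →J2  (C2 outputs effort q/C2)
bond 4 →R1  (closing 1-jn rule on J2)

b0 |J2
b1 |J1
b2 |J1
b3 |J2
b4 |R1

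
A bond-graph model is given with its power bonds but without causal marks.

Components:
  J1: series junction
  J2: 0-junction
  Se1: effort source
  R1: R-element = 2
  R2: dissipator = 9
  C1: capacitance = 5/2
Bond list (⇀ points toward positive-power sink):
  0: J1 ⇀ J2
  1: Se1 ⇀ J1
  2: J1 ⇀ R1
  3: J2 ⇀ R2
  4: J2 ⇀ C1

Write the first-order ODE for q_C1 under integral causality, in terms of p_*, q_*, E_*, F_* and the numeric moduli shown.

β1 stroke→J1  (source Se1 imposes e)
β4 stroke→J2  (C1 outputs effort q/C1)
β0 stroke→J1  (common-e at J2 fixed by 4)
β3 stroke→R2  (common-e at J2 fixed by 4)
β2 stroke→R1  (closing 1-jn rule on J1)

dq_C1/dt = E_Se1/2 - 11*q_C1/45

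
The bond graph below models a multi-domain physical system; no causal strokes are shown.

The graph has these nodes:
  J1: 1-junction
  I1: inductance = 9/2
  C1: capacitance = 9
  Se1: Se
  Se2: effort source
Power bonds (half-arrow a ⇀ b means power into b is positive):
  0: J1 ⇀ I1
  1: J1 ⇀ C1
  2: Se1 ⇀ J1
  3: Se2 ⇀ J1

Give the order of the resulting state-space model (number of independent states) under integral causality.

2  (C1, I1 all integral)

β2 |J1  (Se1 fixes effort; stroke away)
β3 |J1  (Se2: effort source, stroke at far end)
β0 |I1  (I1: I, integral causality)
β1 |J1  (J1: bond 0 brought flow, rest push out)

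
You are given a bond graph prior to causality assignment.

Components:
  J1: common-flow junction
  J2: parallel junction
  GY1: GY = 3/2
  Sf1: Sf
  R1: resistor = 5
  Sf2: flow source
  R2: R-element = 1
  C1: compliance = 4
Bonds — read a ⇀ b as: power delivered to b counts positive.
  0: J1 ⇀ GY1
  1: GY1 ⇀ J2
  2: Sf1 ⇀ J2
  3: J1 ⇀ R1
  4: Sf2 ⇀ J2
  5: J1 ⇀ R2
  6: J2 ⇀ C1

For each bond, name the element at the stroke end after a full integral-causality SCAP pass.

β0 stroke→GY1
β1 stroke→GY1
β2 stroke→Sf1
β3 stroke→J1
β4 stroke→Sf2
β5 stroke→J1
β6 stroke→J2

β2 stroke at Sf1  (Sf1 (Sf) sets flow on bond)
β4 stroke at Sf2  (Sf2 fixes flow; stroke at Sf2)
β6 stroke at J2  (C1 outputs effort q/C1)
β1 stroke at GY1  (J2 effort already set via bond 6)
β0 stroke at GY1  (GY GY1: same side as bond 1)
β3 stroke at J1  (common-f at J1 fixed by 0)
β5 stroke at J1  (common-f at J1 fixed by 0)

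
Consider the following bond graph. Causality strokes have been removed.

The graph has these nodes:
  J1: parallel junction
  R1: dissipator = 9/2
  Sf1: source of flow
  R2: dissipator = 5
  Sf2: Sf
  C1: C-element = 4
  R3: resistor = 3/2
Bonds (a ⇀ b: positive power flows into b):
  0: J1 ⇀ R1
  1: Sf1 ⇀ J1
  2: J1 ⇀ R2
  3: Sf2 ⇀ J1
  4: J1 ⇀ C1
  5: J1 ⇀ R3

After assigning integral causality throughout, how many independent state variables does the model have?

bond 1 →Sf1  (Sf1 fixes flow; stroke at Sf1)
bond 3 →Sf2  (Sf2 fixes flow; stroke at Sf2)
bond 4 →J1  (C1 integral (e out))
bond 0 →R1  (J1 effort already set via bond 4)
bond 2 →R2  (J1 effort already set via bond 4)
bond 5 →R3  (J1: bond 4 brought effort, rest push out)

1  (C1 all integral)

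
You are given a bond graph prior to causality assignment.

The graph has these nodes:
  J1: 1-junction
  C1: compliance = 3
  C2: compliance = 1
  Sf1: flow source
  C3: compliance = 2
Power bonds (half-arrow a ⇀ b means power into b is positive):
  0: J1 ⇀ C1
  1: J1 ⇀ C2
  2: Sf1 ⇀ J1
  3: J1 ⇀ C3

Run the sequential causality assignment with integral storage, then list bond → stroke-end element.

b2 |Sf1  (source Sf1 imposes f)
b0 |J1  (J1: bond 2 brought flow, rest push out)
b1 |J1  (J1 flow already set via bond 2)
b3 |J1  (1-jn J1 has f-setter on 2)

bond 0 stroke→J1
bond 1 stroke→J1
bond 2 stroke→Sf1
bond 3 stroke→J1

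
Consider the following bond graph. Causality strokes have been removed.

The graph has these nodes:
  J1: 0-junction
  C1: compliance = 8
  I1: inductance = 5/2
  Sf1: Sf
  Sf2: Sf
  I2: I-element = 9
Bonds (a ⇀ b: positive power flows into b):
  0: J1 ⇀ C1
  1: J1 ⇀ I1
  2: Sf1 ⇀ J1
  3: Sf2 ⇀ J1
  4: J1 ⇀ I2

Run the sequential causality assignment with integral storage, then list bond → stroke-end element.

β2 stroke→Sf1  (Sf1: flow source, stroke at near end)
β3 stroke→Sf2  (Sf2 (Sf) sets flow on bond)
β0 stroke→J1  (prefer integral on C1)
β1 stroke→I1  (J1: bond 0 brought effort, rest push out)
β4 stroke→I2  (0-jn J1 has e-setter on 0)

β0 stroke at J1
β1 stroke at I1
β2 stroke at Sf1
β3 stroke at Sf2
β4 stroke at I2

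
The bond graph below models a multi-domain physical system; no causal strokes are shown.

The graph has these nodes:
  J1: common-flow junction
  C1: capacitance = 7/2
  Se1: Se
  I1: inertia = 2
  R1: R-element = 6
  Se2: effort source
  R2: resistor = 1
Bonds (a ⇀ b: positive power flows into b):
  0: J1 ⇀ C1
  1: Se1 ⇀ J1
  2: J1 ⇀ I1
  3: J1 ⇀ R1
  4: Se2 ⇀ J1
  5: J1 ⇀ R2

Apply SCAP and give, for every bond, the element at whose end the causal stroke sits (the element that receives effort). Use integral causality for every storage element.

bond 0 stroke at J1
bond 1 stroke at J1
bond 2 stroke at I1
bond 3 stroke at J1
bond 4 stroke at J1
bond 5 stroke at J1

b1 stroke at J1  (Se1 fixes effort; stroke away)
b4 stroke at J1  (Se2: effort source, stroke at far end)
b0 stroke at J1  (C1 integral (e out))
b2 stroke at I1  (I1 outputs flow p/I1)
b3 stroke at J1  (J1: bond 2 brought flow, rest push out)
b5 stroke at J1  (common-f at J1 fixed by 2)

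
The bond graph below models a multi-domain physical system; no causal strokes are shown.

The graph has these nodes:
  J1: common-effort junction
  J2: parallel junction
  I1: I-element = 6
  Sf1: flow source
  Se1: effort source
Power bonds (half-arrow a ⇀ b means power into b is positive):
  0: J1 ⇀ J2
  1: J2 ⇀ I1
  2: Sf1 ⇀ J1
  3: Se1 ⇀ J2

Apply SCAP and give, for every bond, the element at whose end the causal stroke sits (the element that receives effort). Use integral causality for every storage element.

β2 stroke→Sf1  (Sf1 (Sf) sets flow on bond)
β3 stroke→J2  (Se1 fixes effort; stroke away)
β0 stroke→J1  (J1 needs exactly one e-in)
β1 stroke→I1  (J2: bond 3 brought effort, rest push out)

bond 0 →J1
bond 1 →I1
bond 2 →Sf1
bond 3 →J2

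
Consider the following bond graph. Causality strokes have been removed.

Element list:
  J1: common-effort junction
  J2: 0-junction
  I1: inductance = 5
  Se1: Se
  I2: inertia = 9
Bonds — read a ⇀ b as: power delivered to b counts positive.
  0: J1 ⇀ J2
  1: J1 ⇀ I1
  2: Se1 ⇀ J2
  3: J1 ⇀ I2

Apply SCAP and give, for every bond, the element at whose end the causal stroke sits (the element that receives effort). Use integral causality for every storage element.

b0 stroke at J1
b1 stroke at I1
b2 stroke at J2
b3 stroke at I2

β2 →J2  (source Se1 imposes e)
β0 →J1  (J2: bond 2 brought effort, rest push out)
β1 →I1  (common-e at J1 fixed by 0)
β3 →I2  (0-jn J1 has e-setter on 0)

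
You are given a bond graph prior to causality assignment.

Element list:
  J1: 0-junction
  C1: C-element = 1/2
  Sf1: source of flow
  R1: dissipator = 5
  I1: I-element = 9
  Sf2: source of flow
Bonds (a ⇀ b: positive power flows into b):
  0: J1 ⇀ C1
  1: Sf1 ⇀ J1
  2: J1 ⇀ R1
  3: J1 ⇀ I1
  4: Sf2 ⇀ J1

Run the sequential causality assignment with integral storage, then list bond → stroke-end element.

bond 0 →J1
bond 1 →Sf1
bond 2 →R1
bond 3 →I1
bond 4 →Sf2

bond 1 |Sf1  (Sf1 (Sf) sets flow on bond)
bond 4 |Sf2  (Sf2 (Sf) sets flow on bond)
bond 0 |J1  (C1: C, integral causality)
bond 2 |R1  (J1: bond 0 brought effort, rest push out)
bond 3 |I1  (J1 effort already set via bond 0)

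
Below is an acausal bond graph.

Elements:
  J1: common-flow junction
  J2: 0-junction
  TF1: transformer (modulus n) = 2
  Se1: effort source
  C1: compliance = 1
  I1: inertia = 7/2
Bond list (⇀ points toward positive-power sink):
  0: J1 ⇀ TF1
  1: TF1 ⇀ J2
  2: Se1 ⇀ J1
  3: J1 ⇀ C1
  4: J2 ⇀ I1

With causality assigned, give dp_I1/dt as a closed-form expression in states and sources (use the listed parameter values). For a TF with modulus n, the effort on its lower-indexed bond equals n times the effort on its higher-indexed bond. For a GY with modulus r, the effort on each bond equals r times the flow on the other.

dp_I1/dt = E_Se1/2 - q_C1/2

bond 2 stroke at J1  (Se1: effort source, stroke at far end)
bond 3 stroke at J1  (C1 integral (e out))
bond 0 stroke at TF1  (closing 1-jn rule on J1)
bond 1 stroke at J2  (TF1 one-in-one-out from 0)
bond 4 stroke at I1  (J2 effort already set via bond 1)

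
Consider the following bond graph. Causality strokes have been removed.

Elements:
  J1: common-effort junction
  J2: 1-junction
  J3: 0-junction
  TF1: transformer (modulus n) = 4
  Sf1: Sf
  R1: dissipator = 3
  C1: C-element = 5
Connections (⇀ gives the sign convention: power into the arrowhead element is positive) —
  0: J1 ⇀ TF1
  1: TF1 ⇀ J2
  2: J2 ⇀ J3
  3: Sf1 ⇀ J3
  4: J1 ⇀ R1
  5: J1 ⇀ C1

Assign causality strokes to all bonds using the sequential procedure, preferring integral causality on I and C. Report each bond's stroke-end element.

β0 stroke at TF1
β1 stroke at J2
β2 stroke at J3
β3 stroke at Sf1
β4 stroke at R1
β5 stroke at J1

bond 3 |Sf1  (Sf1 fixes flow; stroke at Sf1)
bond 2 |J3  (J3 needs exactly one e-in)
bond 1 |J2  (J2 flow already set via bond 2)
bond 0 |TF1  (TF TF1: opposite of bond 1)
bond 5 |J1  (C1 outputs effort q/C1)
bond 4 |R1  (common-e at J1 fixed by 5)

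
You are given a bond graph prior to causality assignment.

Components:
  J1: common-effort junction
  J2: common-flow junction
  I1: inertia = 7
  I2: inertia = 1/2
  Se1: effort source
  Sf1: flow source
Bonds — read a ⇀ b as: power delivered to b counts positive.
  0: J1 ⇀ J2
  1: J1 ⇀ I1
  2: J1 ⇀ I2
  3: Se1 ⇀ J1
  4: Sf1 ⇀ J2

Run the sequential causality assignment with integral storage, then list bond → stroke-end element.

bond 3 →J1  (Se1 (Se) sets effort on bond)
bond 4 →Sf1  (Sf1 (Sf) sets flow on bond)
bond 0 →J2  (J1 effort already set via bond 3)
bond 1 →I1  (common-e at J1 fixed by 3)
bond 2 →I2  (J1 effort already set via bond 3)

bond 0 →J2
bond 1 →I1
bond 2 →I2
bond 3 →J1
bond 4 →Sf1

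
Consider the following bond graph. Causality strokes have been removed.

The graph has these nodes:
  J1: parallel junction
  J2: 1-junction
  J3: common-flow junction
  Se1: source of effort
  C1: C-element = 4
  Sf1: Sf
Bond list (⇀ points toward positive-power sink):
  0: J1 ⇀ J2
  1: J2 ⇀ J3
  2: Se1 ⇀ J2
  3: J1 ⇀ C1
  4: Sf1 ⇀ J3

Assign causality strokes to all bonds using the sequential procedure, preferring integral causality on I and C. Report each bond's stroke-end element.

b2 |J2  (Se1 (Se) sets effort on bond)
b4 |Sf1  (source Sf1 imposes f)
b1 |J3  (J3: bond 4 brought flow, rest push out)
b0 |J2  (J2 flow already set via bond 1)
b3 |J1  (J1 needs exactly one e-in)

β0 stroke at J2
β1 stroke at J3
β2 stroke at J2
β3 stroke at J1
β4 stroke at Sf1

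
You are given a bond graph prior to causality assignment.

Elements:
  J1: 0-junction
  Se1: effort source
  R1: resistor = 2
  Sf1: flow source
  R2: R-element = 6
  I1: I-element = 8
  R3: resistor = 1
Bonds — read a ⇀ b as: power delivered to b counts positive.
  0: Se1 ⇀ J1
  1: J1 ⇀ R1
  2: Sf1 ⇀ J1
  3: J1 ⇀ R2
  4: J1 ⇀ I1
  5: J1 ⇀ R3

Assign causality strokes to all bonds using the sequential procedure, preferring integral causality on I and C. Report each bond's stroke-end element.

b0 stroke at J1  (Se1 fixes effort; stroke away)
b2 stroke at Sf1  (Sf1 fixes flow; stroke at Sf1)
b1 stroke at R1  (0-jn J1 has e-setter on 0)
b3 stroke at R2  (J1 effort already set via bond 0)
b4 stroke at I1  (J1 effort already set via bond 0)
b5 stroke at R3  (J1 effort already set via bond 0)

bond 0 |J1
bond 1 |R1
bond 2 |Sf1
bond 3 |R2
bond 4 |I1
bond 5 |R3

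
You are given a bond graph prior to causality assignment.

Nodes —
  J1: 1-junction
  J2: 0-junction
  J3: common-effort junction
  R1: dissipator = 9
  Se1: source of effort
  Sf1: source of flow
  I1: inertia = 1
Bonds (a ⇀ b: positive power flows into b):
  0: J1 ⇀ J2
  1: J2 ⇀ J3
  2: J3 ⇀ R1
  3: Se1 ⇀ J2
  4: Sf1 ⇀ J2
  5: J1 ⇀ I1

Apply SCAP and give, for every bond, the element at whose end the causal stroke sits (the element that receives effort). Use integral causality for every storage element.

bond 0 →J1
bond 1 →J3
bond 2 →R1
bond 3 →J2
bond 4 →Sf1
bond 5 →I1

b3 →J2  (Se1 fixes effort; stroke away)
b4 →Sf1  (Sf1 fixes flow; stroke at Sf1)
b0 →J1  (0-jn J2 has e-setter on 3)
b1 →J3  (0-jn J2 has e-setter on 3)
b2 →R1  (0-jn J3 has e-setter on 1)
b5 →I1  (J1 needs exactly one f-in)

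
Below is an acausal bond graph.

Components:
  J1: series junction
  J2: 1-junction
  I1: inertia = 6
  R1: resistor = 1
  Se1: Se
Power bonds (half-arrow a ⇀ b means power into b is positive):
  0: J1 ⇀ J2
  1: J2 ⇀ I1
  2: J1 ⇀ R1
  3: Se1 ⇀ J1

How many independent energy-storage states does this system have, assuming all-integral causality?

bond 3 |J1  (source Se1 imposes e)
bond 1 |I1  (I1 integral (f out))
bond 0 |J2  (common-f at J2 fixed by 1)
bond 2 |J1  (J1: bond 0 brought flow, rest push out)

1  (I1 all integral)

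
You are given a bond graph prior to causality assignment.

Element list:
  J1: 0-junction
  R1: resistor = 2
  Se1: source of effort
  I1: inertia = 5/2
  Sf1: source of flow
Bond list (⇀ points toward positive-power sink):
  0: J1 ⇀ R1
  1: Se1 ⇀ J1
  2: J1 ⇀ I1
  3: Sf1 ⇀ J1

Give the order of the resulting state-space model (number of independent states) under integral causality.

1  (I1 all integral)

#1 stroke at J1  (source Se1 imposes e)
#3 stroke at Sf1  (source Sf1 imposes f)
#0 stroke at R1  (J1 effort already set via bond 1)
#2 stroke at I1  (common-e at J1 fixed by 1)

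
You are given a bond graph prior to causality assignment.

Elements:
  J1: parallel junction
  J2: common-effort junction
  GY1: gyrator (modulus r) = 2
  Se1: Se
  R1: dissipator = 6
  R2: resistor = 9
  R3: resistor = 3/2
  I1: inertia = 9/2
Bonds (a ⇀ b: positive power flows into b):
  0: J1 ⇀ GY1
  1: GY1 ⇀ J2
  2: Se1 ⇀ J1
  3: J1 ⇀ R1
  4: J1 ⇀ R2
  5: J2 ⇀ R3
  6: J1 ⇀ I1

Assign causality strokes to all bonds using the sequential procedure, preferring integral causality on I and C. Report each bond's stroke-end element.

β0 stroke at GY1
β1 stroke at GY1
β2 stroke at J1
β3 stroke at R1
β4 stroke at R2
β5 stroke at J2
β6 stroke at I1

bond 2 stroke→J1  (Se1 fixes effort; stroke away)
bond 0 stroke→GY1  (common-e at J1 fixed by 2)
bond 3 stroke→R1  (J1: bond 2 brought effort, rest push out)
bond 4 stroke→R2  (J1 effort already set via bond 2)
bond 6 stroke→I1  (J1: bond 2 brought effort, rest push out)
bond 1 stroke→GY1  (GY1 both-in/both-out from 0)
bond 5 stroke→J2  (J2: last free bond brings effort in)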